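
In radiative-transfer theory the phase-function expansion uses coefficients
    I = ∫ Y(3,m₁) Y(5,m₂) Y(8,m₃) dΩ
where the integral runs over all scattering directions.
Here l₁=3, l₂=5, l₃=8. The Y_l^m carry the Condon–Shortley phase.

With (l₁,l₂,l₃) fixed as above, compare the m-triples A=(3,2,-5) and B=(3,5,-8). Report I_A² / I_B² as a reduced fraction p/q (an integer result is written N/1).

Shared (l₁,l₂,l₃)=(3,5,8): N and (l;000)² cancel in I_A²/I_B².
A: Δ = 0!·6!·10!/17! = 1/136136; Racah Σ t=0..0: t=0:+1/21772800 = 1/21772800; ⇒ 3j(3 5 8; 3 2 -5)² = 3/238, sgn -1
B: Δ = 0!·6!·10!/17! = 1/136136; Racah Σ t=0..0: t=0:+1/2612736000 = 1/2612736000; ⇒ 3j(3 5 8; 3 5 -8)² = 1/17, sgn +1
I_A²/I_B² = (3/238)/(1/17) = 3/14

3/14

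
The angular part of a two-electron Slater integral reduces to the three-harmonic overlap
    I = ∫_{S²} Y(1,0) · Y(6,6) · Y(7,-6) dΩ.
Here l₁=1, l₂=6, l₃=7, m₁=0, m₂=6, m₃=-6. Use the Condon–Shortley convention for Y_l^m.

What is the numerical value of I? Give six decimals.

Checks pass: Σm=0; 14 even; l₃=7∈[5,7].
(2·1+1)(2·6+1)(2·7+1) = 585
Δ: 0! 2! 12! / 15! → 1/1365
sum: t=0:+1/518400 = 1/518400
3j²(1 6 7; 0 0 0) = Δ·Π!·Σ² = 7/195  (sign -1)
sum: t=0:+1/479001600 = 1/479001600
3j²(1 6 7; 0 6 -6) = Δ·Π!·Σ² = 1/105  (sign -1)
combine: 4πI² = 585·7/195·1/105 = 1/5
take √, sign +1: I = 0.12615663

0.126157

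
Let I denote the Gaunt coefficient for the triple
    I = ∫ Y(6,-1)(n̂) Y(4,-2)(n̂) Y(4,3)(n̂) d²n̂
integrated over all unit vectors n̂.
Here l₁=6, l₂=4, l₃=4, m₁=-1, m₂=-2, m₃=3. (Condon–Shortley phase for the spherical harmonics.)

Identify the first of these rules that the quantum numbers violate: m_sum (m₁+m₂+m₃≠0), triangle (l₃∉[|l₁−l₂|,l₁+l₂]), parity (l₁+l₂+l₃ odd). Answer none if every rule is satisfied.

Σmᵢ = 0  ✓
l₃∈[|l₁−l₂|,l₁+l₂]=[2,10], have l₃=4  ✓
Σlᵢ = 14 ⇒ even  ✓

none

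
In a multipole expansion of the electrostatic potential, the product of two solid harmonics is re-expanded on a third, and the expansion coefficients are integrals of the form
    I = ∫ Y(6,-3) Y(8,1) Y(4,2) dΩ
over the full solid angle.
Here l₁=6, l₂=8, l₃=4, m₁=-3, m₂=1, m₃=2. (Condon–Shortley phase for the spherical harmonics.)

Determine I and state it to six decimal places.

m-sum 0 ✓  L=18 even ✓  2≤4≤14 ✓
Π(2lᵢ+1) = 13×17×9 = 1989
triangle coeff Δ(6,8,4) = 1/23279256
Σ_t [4,6]: t=4:+1/1658880 t=5:−1/518400 t=6:+1/1658880 = -1/1382400
(3j)²=504/46189 [(6 8 4; 0 0 0)], sign=-1
Σ_t [7,9]: t=7:−1/2903040 t=8:+1/9676800 t=9:−1/522547200 = -127/522547200
(3j)²=16129/1108536 [(6 8 4; -3 1 2)], sign=-1
⇒ 4πI² = 3048381/9653501
I = (+1)√(3048381/9653501/(4π)) = 0.15852117

0.158521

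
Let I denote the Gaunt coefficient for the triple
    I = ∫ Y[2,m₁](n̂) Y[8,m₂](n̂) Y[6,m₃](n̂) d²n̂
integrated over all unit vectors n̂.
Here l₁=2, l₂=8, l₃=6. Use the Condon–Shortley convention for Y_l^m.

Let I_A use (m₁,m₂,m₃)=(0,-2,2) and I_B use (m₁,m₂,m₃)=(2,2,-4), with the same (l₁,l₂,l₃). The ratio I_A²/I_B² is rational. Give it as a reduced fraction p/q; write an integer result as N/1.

l's match ⇒ only the (l;m) 3-j factors differ between A and B.
A: triangle coeff Δ(2,8,6) = 1/30940; Σ_t [2,2]: t=2:+1/3870720 = 1/3870720; (3j)²=135/6188 [(2 8 6; 0 -2 2)], sign=+1
B: triangle coeff Δ(2,8,6) = 1/30940; Σ_t [0,0]: t=0:+1/174182400 = 1/174182400; (3j)²=3/6188 [(2 8 6; 2 2 -4)], sign=+1
I_A²/I_B² = (135/6188)/(3/6188) = 45/1

45/1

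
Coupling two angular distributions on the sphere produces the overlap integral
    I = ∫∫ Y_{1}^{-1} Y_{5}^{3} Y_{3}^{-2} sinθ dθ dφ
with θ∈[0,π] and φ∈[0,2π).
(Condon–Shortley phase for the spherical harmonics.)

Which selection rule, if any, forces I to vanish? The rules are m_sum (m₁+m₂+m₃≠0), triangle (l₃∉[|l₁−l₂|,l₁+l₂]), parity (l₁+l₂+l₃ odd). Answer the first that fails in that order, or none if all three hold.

Σmᵢ = 0  ✓
l₃∈[|l₁−l₂|,l₁+l₂]=[4,6], have l₃=3  ✗
Σlᵢ = 9 ⇒ odd

triangle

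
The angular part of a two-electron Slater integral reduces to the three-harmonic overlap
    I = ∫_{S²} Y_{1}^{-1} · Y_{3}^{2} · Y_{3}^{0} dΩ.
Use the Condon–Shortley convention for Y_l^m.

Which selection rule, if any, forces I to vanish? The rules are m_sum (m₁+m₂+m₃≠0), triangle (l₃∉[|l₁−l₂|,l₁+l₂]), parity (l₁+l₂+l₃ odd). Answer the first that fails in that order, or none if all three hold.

azimuthal sum: -1 + 2 + 0 = 1  ✗
2 ≤ 3 ≤ 4 (triangle on l)
L = 1 + 3 + 3 = 7 (odd)

m_sum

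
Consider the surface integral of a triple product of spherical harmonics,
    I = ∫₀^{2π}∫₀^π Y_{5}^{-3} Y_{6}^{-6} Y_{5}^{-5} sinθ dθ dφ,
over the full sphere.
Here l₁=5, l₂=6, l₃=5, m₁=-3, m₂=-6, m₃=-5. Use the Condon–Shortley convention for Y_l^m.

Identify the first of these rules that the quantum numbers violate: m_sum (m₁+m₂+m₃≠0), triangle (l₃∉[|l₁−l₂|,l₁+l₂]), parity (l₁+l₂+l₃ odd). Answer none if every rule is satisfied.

azimuthal sum: -3 − 6 − 5 = -14  ✗
1 ≤ 5 ≤ 11 (triangle on l)
L = 5 + 6 + 5 = 16 (even)

m_sum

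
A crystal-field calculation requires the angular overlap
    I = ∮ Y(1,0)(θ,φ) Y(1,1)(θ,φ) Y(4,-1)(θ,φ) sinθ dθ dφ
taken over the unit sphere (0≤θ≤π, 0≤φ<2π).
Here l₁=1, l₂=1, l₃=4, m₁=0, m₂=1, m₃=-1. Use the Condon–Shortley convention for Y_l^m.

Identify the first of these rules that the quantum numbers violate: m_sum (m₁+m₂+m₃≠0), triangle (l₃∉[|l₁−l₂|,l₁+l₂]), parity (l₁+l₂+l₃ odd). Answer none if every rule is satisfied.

Σmᵢ = 0  ✓
l₃∈[|l₁−l₂|,l₁+l₂]=[0,2], have l₃=4  ✗
Σlᵢ = 6 ⇒ even

triangle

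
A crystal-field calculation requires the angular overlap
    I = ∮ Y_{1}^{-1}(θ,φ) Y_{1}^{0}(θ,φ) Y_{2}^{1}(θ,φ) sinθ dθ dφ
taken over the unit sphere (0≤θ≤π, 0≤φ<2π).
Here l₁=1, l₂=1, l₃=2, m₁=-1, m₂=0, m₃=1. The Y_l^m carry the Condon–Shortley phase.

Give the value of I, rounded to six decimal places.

-0.218510

m-sum 0 ✓  L=4 even ✓  0≤2≤2 ✓
Π(2lᵢ+1) = 3×3×5 = 45
triangle coeff Δ(1,1,2) = 1/30
Σ_t [0,0]: t=0:+1/1 = 1/1
(3j)²=2/15 [(1 1 2; 0 0 0)], sign=+1
Σ_t [0,0]: t=0:+1/2 = 1/2
(3j)²=1/10 [(1 1 2; -1 0 1)], sign=-1
⇒ 4πI² = 3/5
I = (-1)√(3/5/(4π)) = -0.21850969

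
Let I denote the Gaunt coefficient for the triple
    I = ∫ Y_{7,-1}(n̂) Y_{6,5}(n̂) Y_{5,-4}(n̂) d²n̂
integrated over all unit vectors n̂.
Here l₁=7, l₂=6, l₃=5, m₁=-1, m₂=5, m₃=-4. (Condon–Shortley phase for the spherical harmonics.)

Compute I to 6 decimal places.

-0.122102

Checks pass: Σm=0; 18 even; l₃=5∈[1,13].
(2·7+1)(2·6+1)(2·5+1) = 2145
Δ: 8! 6! 4! / 19! → 1/174594420
sum: t=2:+1/4147200 t=3:−1/207360 t=4:+1/82944 t=5:−1/207360 t=6:+1/4147200 = 1/345600
3j²(7 6 5; 0 0 0) = Δ·Π!·Σ² = 420/46189  (sign -1)
sum: t=7:−1/14515200 t=8:+1/174182400 = -11/174182400
3j²(7 6 5; -1 5 -4) = Δ·Π!·Σ² = 121/12597  (sign +1)
combine: 4πI² = 2145·420/46189·121/12597 = 254100/1356277
take √, sign -1: I = -0.12210212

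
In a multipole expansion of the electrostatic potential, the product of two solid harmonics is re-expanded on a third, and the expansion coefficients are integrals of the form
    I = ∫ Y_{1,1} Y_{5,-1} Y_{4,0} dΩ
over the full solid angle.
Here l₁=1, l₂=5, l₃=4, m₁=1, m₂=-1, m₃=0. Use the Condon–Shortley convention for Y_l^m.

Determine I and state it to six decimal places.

-0.190188

m-sum 0 ✓  L=10 even ✓  4≤4≤6 ✓
Π(2lᵢ+1) = 3×11×9 = 297
triangle coeff Δ(1,5,4) = 1/495
Σ_t [1,1]: t=1:−1/576 = -1/576
(3j)²=5/99 [(1 5 4; 0 0 0)], sign=-1
Σ_t [0,0]: t=0:+1/1152 = 1/1152
(3j)²=1/33 [(1 5 4; 1 -1 0)], sign=+1
⇒ 4πI² = 5/11
I = (-1)√(5/11/(4π)) = -0.19018827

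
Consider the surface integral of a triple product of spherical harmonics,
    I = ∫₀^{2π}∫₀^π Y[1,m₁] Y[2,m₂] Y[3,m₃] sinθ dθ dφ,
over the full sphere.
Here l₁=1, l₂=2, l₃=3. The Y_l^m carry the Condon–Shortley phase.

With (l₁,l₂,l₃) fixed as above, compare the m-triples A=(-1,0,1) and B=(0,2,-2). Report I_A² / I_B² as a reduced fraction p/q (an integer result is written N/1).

Shared (l₁,l₂,l₃)=(1,2,3): N and (l;000)² cancel in I_A²/I_B².
A: Δ = 0!·2!·4!/7! = 1/105; Racah Σ t=0..0: t=0:+1/8 = 1/8; ⇒ 3j(1 2 3; -1 0 1)² = 2/35, sgn +1
B: Δ = 0!·2!·4!/7! = 1/105; Racah Σ t=0..0: t=0:+1/24 = 1/24; ⇒ 3j(1 2 3; 0 2 -2)² = 1/21, sgn -1
I_A²/I_B² = (2/35)/(1/21) = 6/5

6/5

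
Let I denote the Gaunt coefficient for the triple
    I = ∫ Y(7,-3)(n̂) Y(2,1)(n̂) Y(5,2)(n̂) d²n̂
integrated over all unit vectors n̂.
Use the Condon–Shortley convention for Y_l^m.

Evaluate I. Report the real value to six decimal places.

Rules hold: Σm=0, L=14 even, 5≤5≤9.
N = 15·5·11 = 825
Δ = 4!·10!·0!/15! = 1/15015
Racah Σ t=2..2: t=2:+1/57600 = 1/57600
⇒ 3j(7 2 5; 0 0 0)² = 21/715, sgn -1
Racah Σ t=3..3: t=3:−1/181440 = -1/181440
⇒ 3j(7 2 5; -3 1 2)² = 32/1001, sgn +1
4πI² = N·(3j₀)²·(3jₘ)² = 1440/1859
I = -1·√(0.77461/4π) = -0.24827707

-0.248277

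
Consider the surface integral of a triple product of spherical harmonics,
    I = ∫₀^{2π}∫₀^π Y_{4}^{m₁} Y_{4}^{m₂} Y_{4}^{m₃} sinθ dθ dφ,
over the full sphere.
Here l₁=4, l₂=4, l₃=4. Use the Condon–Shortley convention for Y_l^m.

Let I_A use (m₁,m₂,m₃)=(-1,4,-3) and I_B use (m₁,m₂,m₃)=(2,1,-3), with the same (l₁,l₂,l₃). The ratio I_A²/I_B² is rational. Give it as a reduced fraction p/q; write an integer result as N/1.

l's match ⇒ only the (l;m) 3-j factors differ between A and B.
A: triangle coeff Δ(4,4,4) = 1/450450; Σ_t [4,4]: t=4:+1/3456 = 1/3456; (3j)²=35/1287 [(4 4 4; -1 4 -3)], sign=-1
B: triangle coeff Δ(4,4,4) = 1/450450; Σ_t [1,2]: t=1:−1/864 t=2:+1/576 = 1/1728; (3j)²=5/1287 [(4 4 4; 2 1 -3)], sign=-1
I_A²/I_B² = (35/1287)/(5/1287) = 7/1

7/1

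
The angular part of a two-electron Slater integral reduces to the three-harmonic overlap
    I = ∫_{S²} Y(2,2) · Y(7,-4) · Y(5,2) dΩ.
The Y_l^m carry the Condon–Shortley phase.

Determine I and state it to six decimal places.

0.205860

Checks pass: Σm=0; 14 even; l₃=5∈[5,9].
(2·2+1)(2·7+1)(2·5+1) = 825
Δ: 4! 0! 10! / 15! → 1/15015
sum: t=2:+1/57600 = 1/57600
3j²(2 7 5; 0 0 0) = Δ·Π!·Σ² = 21/715  (sign -1)
sum: t=0:+1/725760 = 1/725760
3j²(2 7 5; 2 -4 2) = Δ·Π!·Σ² = 2/91  (sign -1)
combine: 4πI² = 825·21/715·2/91 = 90/169
take √, sign +1: I = 0.20586047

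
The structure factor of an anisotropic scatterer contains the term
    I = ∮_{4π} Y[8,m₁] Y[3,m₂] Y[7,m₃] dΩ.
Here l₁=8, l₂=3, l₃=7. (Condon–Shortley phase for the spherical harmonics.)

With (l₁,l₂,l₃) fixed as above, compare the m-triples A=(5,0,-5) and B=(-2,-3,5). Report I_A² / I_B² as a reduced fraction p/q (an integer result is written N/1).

Same 8,3,7: normalisation and zero-m 3j drop out of the ratio.
A: Δ: 4! 12! 2! / 19! → 1/5290740; sum: t=1:−1/87091200 t=2:+1/159667200 t=3:−1/5748019200 = -31/5748019200; 3j²(8 3 7; 5 0 -5) = Δ·Π!·Σ² = 961/135660  (sign -1)
B: Δ: 4! 12! 2! / 19! → 1/5290740; sum: t=0:+1/348364800 = 1/348364800; 3j²(8 3 7; -2 -3 5) = Δ·Π!·Σ² = 165/58786  (sign +1)
I_A²/I_B² = (961/135660)/(165/58786) = 12493/4950

12493/4950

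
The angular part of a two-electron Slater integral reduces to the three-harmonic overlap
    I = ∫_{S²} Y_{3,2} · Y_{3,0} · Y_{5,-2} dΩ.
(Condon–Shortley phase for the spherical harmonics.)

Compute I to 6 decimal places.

0.000000

L=11 odd ⇒ parity kills the (l;000) factor ⇒ I = 0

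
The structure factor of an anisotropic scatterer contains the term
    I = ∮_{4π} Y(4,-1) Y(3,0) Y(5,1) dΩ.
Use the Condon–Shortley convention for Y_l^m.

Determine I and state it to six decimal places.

-0.115089

Checks pass: Σm=0; 12 even; l₃=5∈[1,7].
(2·4+1)(2·3+1)(2·5+1) = 693
Δ: 2! 6! 4! / 13! → 1/180180
sum: t=0:+1/576 t=1:−1/144 t=2:+1/576 = -1/288
3j²(4 3 5; 0 0 0) = Δ·Π!·Σ² = 20/1001  (sign +1)
sum: t=0:+1/1440 t=1:−1/192 t=2:+1/432 = -19/8640
3j²(4 3 5; -1 0 1) = Δ·Π!·Σ² = 361/30030  (sign -1)
combine: 4πI² = 693·20/1001·361/30030 = 2166/13013
take √, sign -1: I = -0.11508947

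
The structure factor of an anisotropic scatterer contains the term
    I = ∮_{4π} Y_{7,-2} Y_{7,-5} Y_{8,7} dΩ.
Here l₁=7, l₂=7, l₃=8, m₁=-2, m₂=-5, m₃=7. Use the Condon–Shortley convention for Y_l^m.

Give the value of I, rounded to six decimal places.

0.131080

m-sum 0 ✓  L=22 even ✓  0≤8≤14 ✓
Π(2lᵢ+1) = 15×15×17 = 3825
triangle coeff Δ(7,7,8) = 1/22086194130
Σ_t [0,6]: t=0:+1/18289152000 t=1:−1/248832000 t=2:+1/24883200 t=3:−1/11943936 t=4:+1/24883200 t=5:−1/248832000 t=6:+1/18289152000 = -11/975421440
(3j)²=1750/289731 [(7 7 8; 0 0 0)], sign=-1
Σ_t [1,2]: t=1:−1/24385536000 t=2:+1/9754214400 = 1/16257024000
(3j)²=486/52003 [(7 7 8; -2 -5 7)], sign=-1
⇒ 4πI² = 9112500/42204149
I = (+1)√(9112500/42204149/(4π)) = 0.13107995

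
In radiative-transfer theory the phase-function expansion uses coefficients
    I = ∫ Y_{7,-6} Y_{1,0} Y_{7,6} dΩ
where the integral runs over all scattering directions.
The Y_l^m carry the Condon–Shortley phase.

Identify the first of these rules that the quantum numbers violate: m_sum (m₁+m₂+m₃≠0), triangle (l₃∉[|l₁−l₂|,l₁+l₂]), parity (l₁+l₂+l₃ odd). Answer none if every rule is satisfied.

parity

Σmᵢ = 0  ✓
l₃∈[|l₁−l₂|,l₁+l₂]=[6,8], have l₃=7  ✓
Σlᵢ = 15 ⇒ odd  ✗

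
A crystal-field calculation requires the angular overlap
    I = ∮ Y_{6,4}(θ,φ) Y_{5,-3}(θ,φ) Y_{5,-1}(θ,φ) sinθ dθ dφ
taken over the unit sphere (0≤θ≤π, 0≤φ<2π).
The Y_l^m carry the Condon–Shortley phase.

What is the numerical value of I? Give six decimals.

-0.069086

m-sum 0 ✓  L=16 even ✓  1≤5≤11 ✓
Π(2lᵢ+1) = 13×11×11 = 1573
triangle coeff Δ(6,5,5) = 1/28588560
Σ_t [1,5]: t=1:−1/345600 t=2:+1/13824 t=3:−1/5184 t=4:+1/13824 t=5:−1/345600 = -7/129600
(3j)²=80/7293 [(6 5 5; 0 0 0)], sign=+1
Σ_t [0,2]: t=0:+1/138240 t=1:−1/86400 t=2:+1/829440 = -13/4147200
(3j)²=13/3740 [(6 5 5; 4 -3 -1)], sign=-1
⇒ 4πI² = 52/867
I = (-1)√(52/867/(4π)) = -0.06908555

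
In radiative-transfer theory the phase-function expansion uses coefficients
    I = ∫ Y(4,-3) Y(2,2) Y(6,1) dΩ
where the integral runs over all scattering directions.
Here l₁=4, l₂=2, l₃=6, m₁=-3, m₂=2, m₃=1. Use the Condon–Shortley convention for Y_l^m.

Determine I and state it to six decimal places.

-0.035563

Checks pass: Σm=0; 12 even; l₃=6∈[2,6].
(2·4+1)(2·2+1)(2·6+1) = 585
Δ: 0! 8! 4! / 13! → 1/6435
sum: t=0:+1/2304 = 1/2304
3j²(4 2 6; 0 0 0) = Δ·Π!·Σ² = 5/143  (sign +1)
sum: t=0:+1/120960 = 1/120960
3j²(4 2 6; -3 2 1) = Δ·Π!·Σ² = 1/1287  (sign -1)
combine: 4πI² = 585·5/143·1/1287 = 25/1573
take √, sign -1: I = -0.03556319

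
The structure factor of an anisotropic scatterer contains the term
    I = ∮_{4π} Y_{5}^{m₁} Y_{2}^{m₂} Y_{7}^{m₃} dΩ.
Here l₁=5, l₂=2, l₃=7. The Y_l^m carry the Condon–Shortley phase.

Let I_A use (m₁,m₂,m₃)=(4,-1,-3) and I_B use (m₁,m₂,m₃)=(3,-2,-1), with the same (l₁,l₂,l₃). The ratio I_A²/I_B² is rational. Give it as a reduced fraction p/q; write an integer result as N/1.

8/3

l's match ⇒ only the (l;m) 3-j factors differ between A and B.
A: triangle coeff Δ(5,2,7) = 1/15015; Σ_t [0,0]: t=0:+1/2177280 = 1/2177280; (3j)²=8/3003 [(5 2 7; 4 -1 -3)], sign=+1
B: triangle coeff Δ(5,2,7) = 1/15015; Σ_t [0,0]: t=0:+1/1935360 = 1/1935360; (3j)²=1/1001 [(5 2 7; 3 -2 -1)], sign=+1
I_A²/I_B² = (8/3003)/(1/1001) = 8/3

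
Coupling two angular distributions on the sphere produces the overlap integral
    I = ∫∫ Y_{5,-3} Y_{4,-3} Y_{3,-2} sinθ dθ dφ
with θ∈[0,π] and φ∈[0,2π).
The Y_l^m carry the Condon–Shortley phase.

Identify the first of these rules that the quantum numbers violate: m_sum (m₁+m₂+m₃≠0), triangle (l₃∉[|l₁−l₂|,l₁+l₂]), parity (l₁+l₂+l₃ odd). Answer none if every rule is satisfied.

azimuthal sum: -3 − 3 − 2 = -8  ✗
1 ≤ 3 ≤ 9 (triangle on l)
L = 5 + 4 + 3 = 12 (even)

m_sum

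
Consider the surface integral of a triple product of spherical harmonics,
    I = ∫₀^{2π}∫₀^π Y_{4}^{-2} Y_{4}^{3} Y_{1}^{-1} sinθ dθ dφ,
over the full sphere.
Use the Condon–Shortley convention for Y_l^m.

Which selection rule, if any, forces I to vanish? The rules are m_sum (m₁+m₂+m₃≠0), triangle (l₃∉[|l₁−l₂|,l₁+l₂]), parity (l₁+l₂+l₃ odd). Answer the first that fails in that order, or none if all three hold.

parity

azimuthal sum: -2 + 3 − 1 = 0  ✓
0 ≤ 1 ≤ 8 (triangle on l)  ✓
L = 4 + 4 + 1 = 9 (odd)  ✗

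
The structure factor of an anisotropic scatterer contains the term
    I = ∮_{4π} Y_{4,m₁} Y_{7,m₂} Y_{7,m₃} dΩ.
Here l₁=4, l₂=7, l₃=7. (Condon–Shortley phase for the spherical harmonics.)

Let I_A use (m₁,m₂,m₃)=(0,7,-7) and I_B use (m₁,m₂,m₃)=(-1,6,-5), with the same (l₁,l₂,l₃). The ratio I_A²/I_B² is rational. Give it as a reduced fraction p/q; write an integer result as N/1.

637/160

Same 4,7,7: normalisation and zero-m 3j drop out of the ratio.
A: Δ: 4! 4! 10! / 19! → 1/58198140; sum: t=4:+1/2090188800 = 1/2090188800; 3j²(4 7 7; 0 7 -7) = Δ·Π!·Σ² = 1001/58140  (sign +1)
B: Δ: 4! 4! 10! / 19! → 1/58198140; sum: t=3:−1/87091200 t=4:+1/52254720 = 1/130636800; 3j²(4 7 7; -1 6 -5) = Δ·Π!·Σ² = 88/20349  (sign +1)
I_A²/I_B² = (1001/58140)/(88/20349) = 637/160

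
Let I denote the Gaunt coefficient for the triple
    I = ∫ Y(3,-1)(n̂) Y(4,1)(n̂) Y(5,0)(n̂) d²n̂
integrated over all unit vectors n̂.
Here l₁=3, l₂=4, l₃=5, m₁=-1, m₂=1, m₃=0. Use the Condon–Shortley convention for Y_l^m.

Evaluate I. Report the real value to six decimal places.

-0.009577

Rules hold: Σm=0, L=12 even, 1≤5≤7.
N = 7·9·11 = 693
Δ = 2!·4!·6!/13! = 1/180180
Racah Σ t=0..2: t=0:+1/576 t=1:−1/144 t=2:+1/576 = -1/288
⇒ 3j(3 4 5; 0 0 0)² = 20/1001, sgn +1
Racah Σ t=0..2: t=0:+1/5760 t=1:−1/288 t=2:+1/288 = 1/5760
⇒ 3j(3 4 5; -1 1 0)² = 1/12012, sgn -1
4πI² = N·(3j₀)²·(3jₘ)² = 15/13013
I = -1·√(0.00115269/4π) = -0.00957750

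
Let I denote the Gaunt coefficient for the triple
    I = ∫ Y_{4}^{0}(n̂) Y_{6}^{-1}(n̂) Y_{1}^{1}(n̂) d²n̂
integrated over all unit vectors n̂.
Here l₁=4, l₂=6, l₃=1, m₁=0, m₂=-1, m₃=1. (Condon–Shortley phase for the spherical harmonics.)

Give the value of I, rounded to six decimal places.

l₃=1 ∉ [2,10] — triangle fails ⇒ I = 0

0.000000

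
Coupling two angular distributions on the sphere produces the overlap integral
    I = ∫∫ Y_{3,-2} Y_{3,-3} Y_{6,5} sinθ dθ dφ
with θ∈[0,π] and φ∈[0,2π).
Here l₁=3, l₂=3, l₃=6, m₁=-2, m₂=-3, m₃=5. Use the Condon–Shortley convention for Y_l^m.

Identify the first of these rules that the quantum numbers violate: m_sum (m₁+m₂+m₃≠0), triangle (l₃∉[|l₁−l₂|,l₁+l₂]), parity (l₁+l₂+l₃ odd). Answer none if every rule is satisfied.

none

m₁+m₂+m₃ = -2 − 3 + 5 = 0  ✓
triangle: |3−3|=0 ≤ l₃=6 ≤ 3+3=6  ✓
parity: l₁+l₂+l₃ = 12 is even  ✓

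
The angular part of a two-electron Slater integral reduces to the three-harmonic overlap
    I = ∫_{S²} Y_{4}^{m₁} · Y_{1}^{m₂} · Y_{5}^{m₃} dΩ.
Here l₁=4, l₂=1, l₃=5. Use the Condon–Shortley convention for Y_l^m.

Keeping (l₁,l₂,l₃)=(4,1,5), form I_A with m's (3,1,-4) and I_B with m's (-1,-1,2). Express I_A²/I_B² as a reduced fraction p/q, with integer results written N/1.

Same 4,1,5: normalisation and zero-m 3j drop out of the ratio.
A: Δ: 0! 8! 2! / 11! → 1/495; sum: t=0:+1/10080 = 1/10080; 3j²(4 1 5; 3 1 -4) = Δ·Π!·Σ² = 4/55  (sign -1)
B: Δ: 0! 8! 2! / 11! → 1/495; sum: t=0:+1/1440 = 1/1440; 3j²(4 1 5; -1 -1 2) = Δ·Π!·Σ² = 7/165  (sign -1)
I_A²/I_B² = (4/55)/(7/165) = 12/7

12/7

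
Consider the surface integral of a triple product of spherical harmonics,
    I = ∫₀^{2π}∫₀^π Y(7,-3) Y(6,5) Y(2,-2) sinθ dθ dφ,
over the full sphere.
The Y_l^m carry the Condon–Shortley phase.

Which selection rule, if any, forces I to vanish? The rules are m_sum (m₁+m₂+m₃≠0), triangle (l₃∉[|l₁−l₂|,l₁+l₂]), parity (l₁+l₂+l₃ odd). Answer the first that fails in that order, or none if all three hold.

parity

m₁+m₂+m₃ = -3 + 5 − 2 = 0  ✓
triangle: |7−6|=1 ≤ l₃=2 ≤ 7+6=13  ✓
parity: l₁+l₂+l₃ = 15 is odd  ✗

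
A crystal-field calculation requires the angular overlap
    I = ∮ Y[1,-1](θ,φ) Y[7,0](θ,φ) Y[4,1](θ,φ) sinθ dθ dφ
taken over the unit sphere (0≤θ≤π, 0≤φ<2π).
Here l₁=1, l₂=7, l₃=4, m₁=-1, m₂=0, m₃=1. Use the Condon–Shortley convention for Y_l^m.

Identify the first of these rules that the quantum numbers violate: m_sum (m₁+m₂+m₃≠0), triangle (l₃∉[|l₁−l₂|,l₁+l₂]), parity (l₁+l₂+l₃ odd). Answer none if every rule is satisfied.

triangle

azimuthal sum: -1 + 0 + 1 = 0  ✓
6 ≤ 4 ≤ 8 (triangle on l)  ✗
L = 1 + 7 + 4 = 12 (even)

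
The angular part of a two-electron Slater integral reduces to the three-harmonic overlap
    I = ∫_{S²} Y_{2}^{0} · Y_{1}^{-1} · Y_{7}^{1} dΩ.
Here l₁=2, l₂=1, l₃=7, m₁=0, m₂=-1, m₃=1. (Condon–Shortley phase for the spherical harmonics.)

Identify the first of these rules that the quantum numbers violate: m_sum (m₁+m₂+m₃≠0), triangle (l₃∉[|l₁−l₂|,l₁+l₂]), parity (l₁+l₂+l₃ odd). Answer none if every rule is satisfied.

triangle

m₁+m₂+m₃ = 0 − 1 + 1 = 0  ✓
triangle: |2−1|=1 ≤ l₃=7 ≤ 2+1=3  ✗
parity: l₁+l₂+l₃ = 10 is even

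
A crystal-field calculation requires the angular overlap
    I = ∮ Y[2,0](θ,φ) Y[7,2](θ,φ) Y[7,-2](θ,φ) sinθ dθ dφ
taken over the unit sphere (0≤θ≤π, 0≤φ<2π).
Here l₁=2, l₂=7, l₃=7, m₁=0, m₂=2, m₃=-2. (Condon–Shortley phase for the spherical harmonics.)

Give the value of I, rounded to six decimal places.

0.125586

Rules hold: Σm=0, L=16 even, 5≤7≤9.
N = 5·15·15 = 1125
Δ = 2!·2!·12!/17! = 1/185640
Racah Σ t=0..2: t=0:+1/2419200 t=1:−1/518400 t=2:+1/2419200 = -1/907200
⇒ 3j(2 7 7; 0 0 0)² = 56/3315, sgn +1
Racah Σ t=0..2: t=0:+1/8709120 t=1:−1/967680 t=2:+1/2419200 = -11/21772800
⇒ 3j(2 7 7; 0 2 -2)² = 242/23205, sgn +1
4πI² = N·(3j₀)²·(3jₘ)² = 9680/48841
I = +1·√(0.198194/4π) = 0.12558578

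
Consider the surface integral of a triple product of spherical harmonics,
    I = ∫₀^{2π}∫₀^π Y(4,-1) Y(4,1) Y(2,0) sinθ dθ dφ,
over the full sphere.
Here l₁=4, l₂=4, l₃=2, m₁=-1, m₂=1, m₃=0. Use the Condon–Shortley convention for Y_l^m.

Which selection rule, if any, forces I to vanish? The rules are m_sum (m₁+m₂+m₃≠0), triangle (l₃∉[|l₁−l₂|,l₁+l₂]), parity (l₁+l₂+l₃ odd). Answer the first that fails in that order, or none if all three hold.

Σmᵢ = 0  ✓
l₃∈[|l₁−l₂|,l₁+l₂]=[0,8], have l₃=2  ✓
Σlᵢ = 10 ⇒ even  ✓

none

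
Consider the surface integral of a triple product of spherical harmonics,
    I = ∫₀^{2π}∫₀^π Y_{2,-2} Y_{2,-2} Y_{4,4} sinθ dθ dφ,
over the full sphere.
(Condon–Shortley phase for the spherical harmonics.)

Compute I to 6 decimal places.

0.337168

m-sum 0 ✓  L=8 even ✓  0≤4≤4 ✓
Π(2lᵢ+1) = 5×5×9 = 225
triangle coeff Δ(2,2,4) = 1/630
Σ_t [0,0]: t=0:+1/16 = 1/16
(3j)²=2/35 [(2 2 4; 0 0 0)], sign=+1
Σ_t [0,0]: t=0:+1/576 = 1/576
(3j)²=1/9 [(2 2 4; -2 -2 4)], sign=+1
⇒ 4πI² = 10/7
I = (+1)√(10/7/(4π)) = 0.33716777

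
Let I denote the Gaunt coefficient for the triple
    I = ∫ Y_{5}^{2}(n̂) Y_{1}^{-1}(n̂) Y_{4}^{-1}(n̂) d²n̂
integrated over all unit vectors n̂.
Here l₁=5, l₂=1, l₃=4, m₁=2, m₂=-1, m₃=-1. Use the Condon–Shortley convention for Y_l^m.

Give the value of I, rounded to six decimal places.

0.225034

m-sum 0 ✓  L=10 even ✓  4≤4≤6 ✓
Π(2lᵢ+1) = 11×3×9 = 297
triangle coeff Δ(5,1,4) = 1/495
Σ_t [1,1]: t=1:−1/576 = -1/576
(3j)²=5/99 [(5 1 4; 0 0 0)], sign=-1
Σ_t [0,0]: t=0:+1/1440 = 1/1440
(3j)²=7/165 [(5 1 4; 2 -1 -1)], sign=-1
⇒ 4πI² = 7/11
I = (+1)√(7/11/(4π)) = 0.22503380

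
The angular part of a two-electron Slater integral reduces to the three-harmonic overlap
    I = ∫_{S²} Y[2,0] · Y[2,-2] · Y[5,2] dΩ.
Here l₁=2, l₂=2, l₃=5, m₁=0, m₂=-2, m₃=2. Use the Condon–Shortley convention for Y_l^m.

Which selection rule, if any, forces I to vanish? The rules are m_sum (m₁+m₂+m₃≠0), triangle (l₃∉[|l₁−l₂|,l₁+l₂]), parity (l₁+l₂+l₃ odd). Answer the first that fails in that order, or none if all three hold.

azimuthal sum: 0 − 2 + 2 = 0  ✓
0 ≤ 5 ≤ 4 (triangle on l)  ✗
L = 2 + 2 + 5 = 9 (odd)

triangle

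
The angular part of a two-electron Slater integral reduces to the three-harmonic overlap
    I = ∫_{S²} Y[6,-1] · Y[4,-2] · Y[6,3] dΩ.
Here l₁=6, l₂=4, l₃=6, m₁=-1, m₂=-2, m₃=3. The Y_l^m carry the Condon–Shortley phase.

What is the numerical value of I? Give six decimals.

m-sum 0 ✓  L=16 even ✓  2≤6≤10 ✓
Π(2lᵢ+1) = 13×9×13 = 1521
triangle coeff Δ(6,4,6) = 1/15315300
Σ_t [0,4]: t=0:+1/829440 t=1:−1/25920 t=2:+1/9216 t=3:−1/25920 t=4:+1/829440 = 7/207360
(3j)²=28/2431 [(6 4 6; 0 0 0)], sign=+1
Σ_t [0,2]: t=0:+1/483840 t=1:−1/51840 t=2:+1/69120 = -1/362880
(3j)²=16/17017 [(6 4 6; -1 -2 3)], sign=+1
⇒ 4πI² = 576/34969
I = (+1)√(576/34969/(4π)) = 0.03620468

0.036205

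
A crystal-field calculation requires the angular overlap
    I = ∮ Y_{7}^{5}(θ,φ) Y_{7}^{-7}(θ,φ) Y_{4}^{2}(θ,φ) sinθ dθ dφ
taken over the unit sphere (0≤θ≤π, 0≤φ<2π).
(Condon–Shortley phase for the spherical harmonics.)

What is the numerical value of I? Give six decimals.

-0.164155

Checks pass: Σm=0; 18 even; l₃=4∈[0,14].
(2·7+1)(2·7+1)(2·4+1) = 2025
Δ: 10! 4! 4! / 19! → 1/58198140
sum: t=3:−1/17418240 t=4:+1/622080 t=5:−1/230400 t=6:+1/622080 t=7:−1/17418240 = -1/806400
3j²(7 7 4; 0 0 0) = Δ·Π!·Σ² = 2268/230945  (sign -1)
sum: t=0:+1/348364800 = 1/348364800
3j²(7 7 4; 5 -7 2) = Δ·Π!·Σ² = 11/646  (sign +1)
combine: 4πI² = 2025·2268/230945·11/646 = 459270/1356277
take √, sign -1: I = -0.16415530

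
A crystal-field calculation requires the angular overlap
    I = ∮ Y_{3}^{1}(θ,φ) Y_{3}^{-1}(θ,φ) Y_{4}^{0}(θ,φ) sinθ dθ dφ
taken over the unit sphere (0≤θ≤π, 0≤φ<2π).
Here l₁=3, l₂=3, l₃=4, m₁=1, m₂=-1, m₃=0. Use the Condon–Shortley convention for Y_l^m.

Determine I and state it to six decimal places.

Rules hold: Σm=0, L=10 even, 0≤4≤6.
N = 7·7·9 = 441
Δ = 2!·4!·4!/11! = 1/34650
Racah Σ t=0..2: t=0:+1/72 t=1:−1/16 t=2:+1/72 = -5/144
⇒ 3j(3 3 4; 0 0 0)² = 2/77, sgn -1
Racah Σ t=0..2: t=0:+1/32 t=1:−1/36 t=2:+1/1152 = 5/1152
⇒ 3j(3 3 4; 1 -1 0)² = 1/1386, sgn +1
4πI² = N·(3j₀)²·(3jₘ)² = 1/121
I = -1·√(0.00826446/4π) = -0.02564498

-0.025645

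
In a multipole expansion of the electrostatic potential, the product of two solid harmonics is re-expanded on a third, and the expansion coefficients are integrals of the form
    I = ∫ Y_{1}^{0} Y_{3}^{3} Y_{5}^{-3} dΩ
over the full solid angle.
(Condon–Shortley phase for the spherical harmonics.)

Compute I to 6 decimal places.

0.000000

|1−3|≤5≤1+3 violated ⇒ I = 0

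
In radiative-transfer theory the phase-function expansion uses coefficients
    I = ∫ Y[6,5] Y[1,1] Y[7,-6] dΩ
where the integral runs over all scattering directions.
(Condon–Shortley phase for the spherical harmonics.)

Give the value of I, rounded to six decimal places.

Rules hold: Σm=0, L=14 even, 5≤7≤7.
N = 13·3·15 = 585
Δ = 0!·12!·2!/15! = 1/1365
Racah Σ t=0..0: t=0:+1/518400 = 1/518400
⇒ 3j(6 1 7; 0 0 0)² = 7/195, sgn -1
Racah Σ t=0..0: t=0:+1/79833600 = 1/79833600
⇒ 3j(6 1 7; 5 1 -6)² = 2/35, sgn -1
4πI² = N·(3j₀)²·(3jₘ)² = 6/5
I = +1·√(1.2/4π) = 0.30901936

0.309019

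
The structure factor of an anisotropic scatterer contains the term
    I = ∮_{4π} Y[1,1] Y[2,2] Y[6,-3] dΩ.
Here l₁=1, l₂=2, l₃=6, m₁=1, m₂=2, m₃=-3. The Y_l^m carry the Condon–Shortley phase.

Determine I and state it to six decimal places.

l₃=6 ∉ [1,3] — triangle fails ⇒ I = 0

0.000000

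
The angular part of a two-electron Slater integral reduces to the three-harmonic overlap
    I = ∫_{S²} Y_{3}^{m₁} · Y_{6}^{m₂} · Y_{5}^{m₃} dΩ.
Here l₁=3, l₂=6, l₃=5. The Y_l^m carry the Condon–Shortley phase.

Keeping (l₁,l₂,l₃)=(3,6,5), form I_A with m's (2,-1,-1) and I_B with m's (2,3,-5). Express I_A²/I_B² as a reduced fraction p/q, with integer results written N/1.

7/3

l's match ⇒ only the (l;m) 3-j factors differ between A and B.
A: triangle coeff Δ(3,6,5) = 1/675675; Σ_t [0,1]: t=0:+1/17280 t=1:−1/6912 = -1/11520; (3j)²=2/143 [(3 6 5; 2 -1 -1)], sign=-1
B: triangle coeff Δ(3,6,5) = 1/675675; Σ_t [1,1]: t=1:−1/483840 = -1/483840; (3j)²=6/1001 [(3 6 5; 2 3 -5)], sign=-1
I_A²/I_B² = (2/143)/(6/1001) = 7/3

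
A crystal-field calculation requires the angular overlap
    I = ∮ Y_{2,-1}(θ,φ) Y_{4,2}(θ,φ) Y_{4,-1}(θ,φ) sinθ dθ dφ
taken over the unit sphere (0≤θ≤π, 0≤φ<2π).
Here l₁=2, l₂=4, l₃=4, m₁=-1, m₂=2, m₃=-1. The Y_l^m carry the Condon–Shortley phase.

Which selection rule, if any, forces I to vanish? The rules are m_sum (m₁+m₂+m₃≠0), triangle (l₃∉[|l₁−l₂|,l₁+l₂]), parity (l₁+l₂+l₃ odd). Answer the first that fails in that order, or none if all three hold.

azimuthal sum: -1 + 2 − 1 = 0  ✓
2 ≤ 4 ≤ 6 (triangle on l)  ✓
L = 2 + 4 + 4 = 10 (even)  ✓

none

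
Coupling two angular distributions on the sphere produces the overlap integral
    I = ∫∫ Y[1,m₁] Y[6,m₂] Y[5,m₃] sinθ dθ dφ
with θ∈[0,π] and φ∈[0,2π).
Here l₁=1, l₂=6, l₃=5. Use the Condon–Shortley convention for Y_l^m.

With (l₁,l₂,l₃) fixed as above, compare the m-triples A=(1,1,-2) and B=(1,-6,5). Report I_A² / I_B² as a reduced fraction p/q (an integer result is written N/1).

Same 1,6,5: normalisation and zero-m 3j drop out of the ratio.
A: Δ: 2! 0! 10! / 13! → 1/858; sum: t=0:+1/60480 = 1/60480; 3j²(1 6 5; 1 1 -2) = Δ·Π!·Σ² = 5/429  (sign -1)
B: Δ: 2! 0! 10! / 13! → 1/858; sum: t=0:+1/7257600 = 1/7257600; 3j²(1 6 5; 1 -6 5) = Δ·Π!·Σ² = 1/13  (sign +1)
I_A²/I_B² = (5/429)/(1/13) = 5/33

5/33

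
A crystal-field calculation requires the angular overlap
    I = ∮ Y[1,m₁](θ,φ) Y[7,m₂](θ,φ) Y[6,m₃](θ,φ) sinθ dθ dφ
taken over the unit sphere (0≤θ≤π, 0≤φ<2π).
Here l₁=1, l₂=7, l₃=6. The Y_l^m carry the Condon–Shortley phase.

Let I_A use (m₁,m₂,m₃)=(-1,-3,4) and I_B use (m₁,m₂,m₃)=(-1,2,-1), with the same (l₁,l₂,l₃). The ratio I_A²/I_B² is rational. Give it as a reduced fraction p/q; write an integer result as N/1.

1/6

Shared (l₁,l₂,l₃)=(1,7,6): N and (l;000)² cancel in I_A²/I_B².
A: Δ = 2!·0!·12!/15! = 1/1365; Racah Σ t=2..2: t=2:+1/14515200 = 1/14515200; ⇒ 3j(1 7 6; -1 -3 4)² = 2/455, sgn +1
B: Δ = 2!·0!·12!/15! = 1/1365; Racah Σ t=2..2: t=2:+1/1209600 = 1/1209600; ⇒ 3j(1 7 6; -1 2 -1)² = 12/455, sgn -1
I_A²/I_B² = (2/455)/(12/455) = 1/6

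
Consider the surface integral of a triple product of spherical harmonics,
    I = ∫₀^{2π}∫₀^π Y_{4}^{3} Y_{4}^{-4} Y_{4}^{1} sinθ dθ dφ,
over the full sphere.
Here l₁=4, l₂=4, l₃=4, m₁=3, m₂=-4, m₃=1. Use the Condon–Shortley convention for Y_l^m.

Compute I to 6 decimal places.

Checks pass: Σm=0; 12 even; l₃=4∈[0,8].
(2·4+1)(2·4+1)(2·4+1) = 729
Δ: 4! 4! 4! / 13! → 1/450450
sum: t=0:+1/13824 t=1:−1/216 t=2:+1/64 t=3:−1/216 t=4:+1/13824 = 5/768
3j²(4 4 4; 0 0 0) = Δ·Π!·Σ² = 18/1001  (sign +1)
sum: t=0:+1/3456 = 1/3456
3j²(4 4 4; 3 -4 1) = Δ·Π!·Σ² = 35/1287  (sign -1)
combine: 4πI² = 729·18/1001·35/1287 = 7290/20449
take √, sign -1: I = -0.16843130

-0.168431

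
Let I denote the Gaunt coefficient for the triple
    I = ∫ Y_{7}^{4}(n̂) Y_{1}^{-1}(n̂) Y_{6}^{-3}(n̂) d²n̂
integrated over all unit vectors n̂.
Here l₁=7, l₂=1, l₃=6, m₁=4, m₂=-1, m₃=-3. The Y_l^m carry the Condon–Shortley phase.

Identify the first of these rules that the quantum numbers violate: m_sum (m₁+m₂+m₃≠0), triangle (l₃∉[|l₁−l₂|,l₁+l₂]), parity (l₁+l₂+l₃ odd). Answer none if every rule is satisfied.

azimuthal sum: 4 − 1 − 3 = 0  ✓
6 ≤ 6 ≤ 8 (triangle on l)  ✓
L = 7 + 1 + 6 = 14 (even)  ✓

none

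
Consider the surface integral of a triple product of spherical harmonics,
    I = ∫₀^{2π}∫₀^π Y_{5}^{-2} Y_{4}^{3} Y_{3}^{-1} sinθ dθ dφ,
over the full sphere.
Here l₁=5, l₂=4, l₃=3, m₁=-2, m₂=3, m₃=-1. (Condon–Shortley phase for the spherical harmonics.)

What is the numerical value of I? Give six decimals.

Rules hold: Σm=0, L=12 even, 1≤3≤9.
N = 11·9·7 = 693
Δ = 6!·4!·2!/13! = 1/180180
Racah Σ t=2..4: t=2:+1/576 t=3:−1/144 t=4:+1/576 = -1/288
⇒ 3j(5 4 3; 0 0 0)² = 20/1001, sgn +1
Racah Σ t=5..6: t=5:−1/960 t=6:+1/4320 = -7/8640
⇒ 3j(5 4 3; -2 3 -1)² = 343/12870, sgn -1
4πI² = N·(3j₀)²·(3jₘ)² = 686/1859
I = -1·√(0.369016/4π) = -0.17136315

-0.171363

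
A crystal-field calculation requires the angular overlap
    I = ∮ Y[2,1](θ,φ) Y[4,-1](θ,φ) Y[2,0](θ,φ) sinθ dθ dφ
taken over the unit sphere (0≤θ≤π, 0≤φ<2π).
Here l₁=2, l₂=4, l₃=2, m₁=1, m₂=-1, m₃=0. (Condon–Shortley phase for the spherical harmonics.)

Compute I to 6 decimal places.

-0.220728

m-sum 0 ✓  L=8 even ✓  2≤2≤6 ✓
Π(2lᵢ+1) = 5×9×5 = 225
triangle coeff Δ(2,4,2) = 1/630
Σ_t [2,2]: t=2:+1/16 = 1/16
(3j)²=2/35 [(2 4 2; 0 0 0)], sign=+1
Σ_t [1,1]: t=1:−1/24 = -1/24
(3j)²=1/21 [(2 4 2; 1 -1 0)], sign=-1
⇒ 4πI² = 30/49
I = (-1)√(30/49/(4π)) = -0.22072812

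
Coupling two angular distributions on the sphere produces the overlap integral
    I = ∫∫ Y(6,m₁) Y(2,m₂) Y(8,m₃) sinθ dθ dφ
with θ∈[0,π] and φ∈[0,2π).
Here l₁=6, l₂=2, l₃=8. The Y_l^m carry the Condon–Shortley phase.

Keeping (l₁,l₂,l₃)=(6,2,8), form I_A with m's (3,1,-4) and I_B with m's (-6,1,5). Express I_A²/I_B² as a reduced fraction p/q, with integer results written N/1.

Shared (l₁,l₂,l₃)=(6,2,8): N and (l;000)² cancel in I_A²/I_B².
A: Δ = 0!·12!·4!/17! = 1/30940; Racah Σ t=0..0: t=0:+1/13063680 = 1/13063680; ⇒ 3j(6 2 8; 3 1 -4)² = 44/1547, sgn +1
B: Δ = 0!·12!·4!/17! = 1/30940; Racah Σ t=0..0: t=0:+1/2874009600 = 1/2874009600; ⇒ 3j(6 2 8; -6 1 5)² = 1/2380, sgn -1
I_A²/I_B² = (44/1547)/(1/2380) = 880/13

880/13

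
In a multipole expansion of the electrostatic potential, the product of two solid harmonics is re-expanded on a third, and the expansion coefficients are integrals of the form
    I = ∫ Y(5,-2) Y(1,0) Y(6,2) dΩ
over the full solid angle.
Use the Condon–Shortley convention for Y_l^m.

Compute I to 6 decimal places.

0.231133

m-sum 0 ✓  L=12 even ✓  4≤6≤6 ✓
Π(2lᵢ+1) = 11×3×13 = 429
triangle coeff Δ(5,1,6) = 1/858
Σ_t [0,0]: t=0:+1/14400 = 1/14400
(3j)²=6/143 [(5 1 6; 0 0 0)], sign=+1
Σ_t [0,0]: t=0:+1/30240 = 1/30240
(3j)²=16/429 [(5 1 6; -2 0 2)], sign=+1
⇒ 4πI² = 96/143
I = (+1)√(96/143/(4π)) = 0.23113338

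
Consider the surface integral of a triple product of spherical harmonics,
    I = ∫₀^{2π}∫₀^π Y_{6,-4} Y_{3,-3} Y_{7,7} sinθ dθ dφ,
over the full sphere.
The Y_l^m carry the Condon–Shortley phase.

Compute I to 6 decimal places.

Rules hold: Σm=0, L=16 even, 3≤7≤9.
N = 13·7·15 = 1365
Δ = 2!·10!·4!/17! = 1/2042040
Racah Σ t=0..2: t=0:+1/207360 t=1:−1/57600 t=2:+1/207360 = -1/129600
⇒ 3j(6 3 7; 0 0 0)² = 168/12155, sgn +1
Racah Σ t=0..0: t=0:+1/174182400 = 1/174182400
⇒ 3j(6 3 7; -4 -3 7)² = 1/136, sgn +1
4πI² = N·(3j₀)²·(3jₘ)² = 441/3179
I = +1·√(0.138723/4π) = 0.10506767

0.105068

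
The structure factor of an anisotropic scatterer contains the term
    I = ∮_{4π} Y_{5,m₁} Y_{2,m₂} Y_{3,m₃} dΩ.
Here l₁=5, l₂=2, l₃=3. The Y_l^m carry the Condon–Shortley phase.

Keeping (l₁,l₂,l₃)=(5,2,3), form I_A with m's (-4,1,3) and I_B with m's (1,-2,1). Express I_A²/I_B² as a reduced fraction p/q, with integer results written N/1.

28/5

Shared (l₁,l₂,l₃)=(5,2,3): N and (l;000)² cancel in I_A²/I_B².
A: Δ = 4!·6!·0!/11! = 1/2310; Racah Σ t=3..3: t=3:−1/4320 = -1/4320; ⇒ 3j(5 2 3; -4 1 3)² = 2/55, sgn -1
B: Δ = 4!·6!·0!/11! = 1/2310; Racah Σ t=0..0: t=0:+1/1152 = 1/1152; ⇒ 3j(5 2 3; 1 -2 1)² = 1/154, sgn +1
I_A²/I_B² = (2/55)/(1/154) = 28/5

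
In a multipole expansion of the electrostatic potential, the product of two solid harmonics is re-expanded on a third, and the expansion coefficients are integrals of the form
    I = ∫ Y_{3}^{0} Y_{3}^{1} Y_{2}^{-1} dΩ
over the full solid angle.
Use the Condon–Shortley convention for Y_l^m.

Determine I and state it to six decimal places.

Rules hold: Σm=0, L=8 even, 0≤2≤6.
N = 7·7·5 = 245
Δ = 4!·2!·2!/9! = 1/3780
Racah Σ t=1..3: t=1:−1/24 t=2:+1/4 t=3:−1/24 = 1/6
⇒ 3j(3 3 2; 0 0 0)² = 4/105, sgn +1
Racah Σ t=2..3: t=2:+1/8 t=3:−1/12 = 1/24
⇒ 3j(3 3 2; 0 1 -1)² = 1/210, sgn -1
4πI² = N·(3j₀)²·(3jₘ)² = 2/45
I = -1·√(0.0444444/4π) = -0.05947080

-0.059471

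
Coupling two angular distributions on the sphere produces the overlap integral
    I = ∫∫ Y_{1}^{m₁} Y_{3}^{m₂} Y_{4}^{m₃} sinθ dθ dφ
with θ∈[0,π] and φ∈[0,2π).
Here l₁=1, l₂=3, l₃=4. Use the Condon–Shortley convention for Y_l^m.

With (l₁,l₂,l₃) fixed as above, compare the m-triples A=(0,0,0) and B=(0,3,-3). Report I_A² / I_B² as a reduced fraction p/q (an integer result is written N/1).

16/7

Same 1,3,4: normalisation and zero-m 3j drop out of the ratio.
A: Δ: 0! 2! 6! / 9! → 1/252; sum: t=0:+1/36 = 1/36; 3j²(1 3 4; 0 0 0) = Δ·Π!·Σ² = 4/63  (sign +1)
B: Δ: 0! 2! 6! / 9! → 1/252; sum: t=0:+1/720 = 1/720; 3j²(1 3 4; 0 3 -3) = Δ·Π!·Σ² = 1/36  (sign -1)
I_A²/I_B² = (4/63)/(1/36) = 16/7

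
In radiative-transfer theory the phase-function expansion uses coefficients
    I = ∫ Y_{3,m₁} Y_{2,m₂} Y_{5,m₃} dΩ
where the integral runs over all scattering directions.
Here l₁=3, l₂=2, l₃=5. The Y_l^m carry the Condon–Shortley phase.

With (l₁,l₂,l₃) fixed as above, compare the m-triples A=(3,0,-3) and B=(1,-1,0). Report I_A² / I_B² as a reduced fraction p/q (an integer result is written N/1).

14/25

l's match ⇒ only the (l;m) 3-j factors differ between A and B.
A: triangle coeff Δ(3,2,5) = 1/2310; Σ_t [0,0]: t=0:+1/2880 = 1/2880; (3j)²=2/165 [(3 2 5; 3 0 -3)], sign=+1
B: triangle coeff Δ(3,2,5) = 1/2310; Σ_t [0,0]: t=0:+1/288 = 1/288; (3j)²=5/231 [(3 2 5; 1 -1 0)], sign=-1
I_A²/I_B² = (2/165)/(5/231) = 14/25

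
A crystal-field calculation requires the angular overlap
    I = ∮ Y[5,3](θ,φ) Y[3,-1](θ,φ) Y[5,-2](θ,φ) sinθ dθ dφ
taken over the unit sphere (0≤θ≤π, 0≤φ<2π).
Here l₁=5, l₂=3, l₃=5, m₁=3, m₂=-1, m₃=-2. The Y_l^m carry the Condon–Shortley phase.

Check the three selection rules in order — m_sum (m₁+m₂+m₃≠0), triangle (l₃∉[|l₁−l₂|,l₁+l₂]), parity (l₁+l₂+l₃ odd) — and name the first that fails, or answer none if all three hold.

parity

m₁+m₂+m₃ = 3 − 1 − 2 = 0  ✓
triangle: |5−3|=2 ≤ l₃=5 ≤ 5+3=8  ✓
parity: l₁+l₂+l₃ = 13 is odd  ✗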